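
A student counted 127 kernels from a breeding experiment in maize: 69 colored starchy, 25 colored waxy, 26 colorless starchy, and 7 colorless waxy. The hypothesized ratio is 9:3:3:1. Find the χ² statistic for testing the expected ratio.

0.454

The 9:3:3:1 ratio has 16 parts, so with N = 127 the expected counts are:
  colored starchy: 127 × 9/16 = 71.4375
  colored waxy: 127 × 3/16 = 23.8125
  colorless starchy: 127 × 3/16 = 23.8125
  colorless waxy: 127 × 1/16 = 7.9375
χ² = Σ (O − E)² / E
  colored starchy: (69 − 71.4375)² / 71.4375 = 0.0832
  colored waxy: (25 − 23.8125)² / 23.8125 = 0.0592
  colorless starchy: (26 − 23.8125)² / 23.8125 = 0.2010
  colorless waxy: (7 − 7.9375)² / 7.9375 = 0.1107
χ² = 0.0832 + 0.0592 + 0.2010 + 0.1107 = 0.4541 ≈ 0.454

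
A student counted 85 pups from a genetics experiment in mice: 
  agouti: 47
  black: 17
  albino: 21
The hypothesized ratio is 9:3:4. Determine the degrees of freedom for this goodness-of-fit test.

2

A goodness-of-fit test with 3 phenotype classes has df = 3 − 1 = 2.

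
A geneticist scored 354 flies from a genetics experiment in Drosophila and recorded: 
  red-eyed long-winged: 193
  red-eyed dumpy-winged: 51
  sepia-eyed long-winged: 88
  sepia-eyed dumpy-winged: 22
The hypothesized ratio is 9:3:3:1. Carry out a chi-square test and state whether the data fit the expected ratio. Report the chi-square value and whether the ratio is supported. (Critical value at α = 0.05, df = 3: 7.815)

10.796; not consistent

Total ratio parts = 16. Expected numbers out of 354:
  red-eyed long-winged: 354 × 9/16 = 199.125
  red-eyed dumpy-winged: 354 × 3/16 = 66.375
  sepia-eyed long-winged: 354 × 3/16 = 66.375
  sepia-eyed dumpy-winged: 354 × 1/16 = 22.125
χ² = Σ (O − E)² / E
  red-eyed long-winged: (193 − 199.125)² / 199.125 = 0.1884
  red-eyed dumpy-winged: (51 − 66.375)² / 66.375 = 3.5614
  sepia-eyed long-winged: (88 − 66.375)² / 66.375 = 7.0454
  sepia-eyed dumpy-winged: (22 − 22.125)² / 22.125 = 0.0007
χ² = 0.1884 + 3.5614 + 7.0454 + 0.0007 = 10.7959 ≈ 10.796
Degrees of freedom = 4 − 1 = 3; critical value at α = 0.05 is 7.815.
Since 10.796 > 7.815, we reject the null hypothesis — the data do not fit the 9:3:3:1 ratio.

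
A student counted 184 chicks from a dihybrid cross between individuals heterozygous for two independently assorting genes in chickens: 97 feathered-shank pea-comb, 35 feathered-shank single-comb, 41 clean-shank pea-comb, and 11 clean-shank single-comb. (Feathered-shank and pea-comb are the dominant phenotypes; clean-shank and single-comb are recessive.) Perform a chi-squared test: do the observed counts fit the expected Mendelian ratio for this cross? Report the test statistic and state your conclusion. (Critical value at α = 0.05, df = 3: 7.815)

A dihybrid F₂ with independent assortment and complete dominance at both loci gives a 9:3:3:1 phenotypic ratio.
Under the 9:3:3:1 hypothesis (Σ ratio = 16, N = 184):
  feathered-shank pea-comb: 184 × 9/16 = 103.5
  feathered-shank single-comb: 184 × 3/16 = 34.5
  clean-shank pea-comb: 184 × 3/16 = 34.5
  clean-shank single-comb: 184 × 1/16 = 11.5
χ² = Σ (O − E)² / E
  feathered-shank pea-comb: (97 − 103.5)² / 103.5 = 0.4082
  feathered-shank single-comb: (35 − 34.5)² / 34.5 = 0.0072
  clean-shank pea-comb: (41 − 34.5)² / 34.5 = 1.2246
  clean-shank single-comb: (11 − 11.5)² / 11.5 = 0.0217
χ² = 0.4082 + 0.0072 + 1.2246 + 0.0217 = 1.6617 ≈ 1.662
Degrees of freedom = 4 − 1 = 3; critical value at α = 0.05 is 7.815.
Since 1.662 < 7.815, we fail to reject the null hypothesis — the data are consistent with the 9:3:3:1 ratio.

1.662; consistent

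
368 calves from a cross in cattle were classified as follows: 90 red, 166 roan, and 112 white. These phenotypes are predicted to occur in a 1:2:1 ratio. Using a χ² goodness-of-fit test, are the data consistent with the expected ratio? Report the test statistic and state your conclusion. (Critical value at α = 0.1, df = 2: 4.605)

Under the 1:2:1 hypothesis (Σ ratio = 4, N = 368):
  red: 368 × 1/4 = 92
  roan: 368 × 2/4 = 184
  white: 368 × 1/4 = 92
χ² = Σ (O − E)² / E
  red: (90 − 92)² / 92 = 0.0435
  roan: (166 − 184)² / 184 = 1.7609
  white: (112 − 92)² / 92 = 4.3478
χ² = 0.0435 + 1.7609 + 4.3478 = 6.1522 ≈ 6.152
Degrees of freedom = 3 − 1 = 2; critical value at α = 0.1 is 4.605.
Since 6.152 > 4.605, we reject the null hypothesis — the data do not fit the 1:2:1 ratio.

6.152; not consistent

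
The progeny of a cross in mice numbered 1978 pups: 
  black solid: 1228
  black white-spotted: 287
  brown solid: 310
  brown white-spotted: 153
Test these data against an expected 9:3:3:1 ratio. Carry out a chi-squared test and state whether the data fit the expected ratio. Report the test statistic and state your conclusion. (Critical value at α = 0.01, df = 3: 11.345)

47.905; not consistent

Under the 9:3:3:1 hypothesis (Σ ratio = 16, N = 1978):
  black solid: 1978 × 9/16 = 1112.625
  black white-spotted: 1978 × 3/16 = 370.875
  brown solid: 1978 × 3/16 = 370.875
  brown white-spotted: 1978 × 1/16 = 123.625
χ² = Σ (O − E)² / E
  black solid: (1228 − 1112.625)² / 1112.625 = 11.9640
  black white-spotted: (287 − 370.875)² / 370.875 = 18.9687
  brown solid: (310 − 370.875)² / 370.875 = 9.9920
  brown white-spotted: (153 − 123.625)² / 123.625 = 6.9799
χ² = 11.9640 + 18.9687 + 9.9920 + 6.9799 = 47.9046 ≈ 47.905
Degrees of freedom = 4 − 1 = 3; critical value at α = 0.01 is 11.345.
Since 47.905 > 11.345, we reject the null hypothesis — the data do not fit the 9:3:3:1 ratio.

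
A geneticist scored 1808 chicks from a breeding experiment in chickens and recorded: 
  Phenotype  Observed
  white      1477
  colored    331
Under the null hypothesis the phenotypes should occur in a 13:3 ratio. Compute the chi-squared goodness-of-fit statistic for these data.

Total ratio parts = 16. Expected numbers out of 1808:
  white: 1808 × 13/16 = 1469
  colored: 1808 × 3/16 = 339
χ² = Σ (O − E)² / E
  white: (1477 − 1469)² / 1469 = 0.0436
  colored: (331 − 339)² / 339 = 0.1888
χ² = 0.0436 + 0.1888 = 0.2324 ≈ 0.232

0.232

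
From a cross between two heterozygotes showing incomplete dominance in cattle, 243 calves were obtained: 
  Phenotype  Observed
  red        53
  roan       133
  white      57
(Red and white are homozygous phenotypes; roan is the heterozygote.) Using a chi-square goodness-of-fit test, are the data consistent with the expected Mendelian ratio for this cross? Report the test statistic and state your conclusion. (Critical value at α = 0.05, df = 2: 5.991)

With incomplete dominance, a heterozygote × heterozygote cross gives a 1:2:1 phenotypic ratio.
Total ratio parts = 4. Expected numbers out of 243:
  red: 243 × 1/4 = 60.75
  roan: 243 × 2/4 = 121.5
  white: 243 × 1/4 = 60.75
χ² = Σ (O − E)² / E
  red: (53 − 60.75)² / 60.75 = 0.9887
  roan: (133 − 121.5)² / 121.5 = 1.0885
  white: (57 − 60.75)² / 60.75 = 0.2315
χ² = 0.9887 + 1.0885 + 0.2315 = 2.3087 ≈ 2.309
Degrees of freedom = 3 − 1 = 2; critical value at α = 0.05 is 5.991.
Since 2.309 < 5.991, we fail to reject the null hypothesis — the data are consistent with the 1:2:1 ratio.

2.309; consistent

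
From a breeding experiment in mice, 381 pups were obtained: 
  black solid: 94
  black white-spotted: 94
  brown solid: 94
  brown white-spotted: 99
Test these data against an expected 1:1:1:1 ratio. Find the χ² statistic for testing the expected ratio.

0.197

Under the 1:1:1:1 hypothesis (Σ ratio = 4, N = 381):
  black solid: 381 × 1/4 = 95.25
  black white-spotted: 381 × 1/4 = 95.25
  brown solid: 381 × 1/4 = 95.25
  brown white-spotted: 381 × 1/4 = 95.25
χ² = Σ (O − E)² / E
  black solid: (94 − 95.25)² / 95.25 = 0.0164
  black white-spotted: (94 − 95.25)² / 95.25 = 0.0164
  brown solid: (94 − 95.25)² / 95.25 = 0.0164
  brown white-spotted: (99 − 95.25)² / 95.25 = 0.1476
χ² = 0.0164 + 0.0164 + 0.0164 + 0.1476 = 0.1968 ≈ 0.197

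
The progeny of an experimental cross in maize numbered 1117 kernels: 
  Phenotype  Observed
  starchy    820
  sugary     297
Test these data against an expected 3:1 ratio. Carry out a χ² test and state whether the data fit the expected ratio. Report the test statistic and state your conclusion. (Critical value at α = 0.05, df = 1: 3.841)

Under the 3:1 hypothesis (Σ ratio = 4, N = 1117):
  starchy: 1117 × 3/4 = 837.75
  sugary: 1117 × 1/4 = 279.25
χ² = Σ (O − E)² / E
  starchy: (820 − 837.75)² / 837.75 = 0.3761
  sugary: (297 − 279.25)² / 279.25 = 1.1282
χ² = 0.3761 + 1.1282 = 1.5043 ≈ 1.504
Degrees of freedom = 2 − 1 = 1; critical value at α = 0.05 is 3.841.
Since 1.504 < 3.841, we fail to reject the null hypothesis — the data are consistent with the 3:1 ratio.

1.504; consistent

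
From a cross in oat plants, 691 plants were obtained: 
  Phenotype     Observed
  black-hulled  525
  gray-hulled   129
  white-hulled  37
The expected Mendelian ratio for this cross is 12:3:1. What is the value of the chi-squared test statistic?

Expected counts for N = 691 under a 12:3:1 ratio (total parts = 16):
  black-hulled: 691 × 12/16 = 518.25
  gray-hulled: 691 × 3/16 = 129.5625
  white-hulled: 691 × 1/16 = 43.1875
χ² = Σ (O − E)² / E
  black-hulled: (525 − 518.25)² / 518.25 = 0.0879
  gray-hulled: (129 − 129.5625)² / 129.5625 = 0.0024
  white-hulled: (37 − 43.1875)² / 43.1875 = 0.8865
χ² = 0.0879 + 0.0024 + 0.8865 = 0.9768 ≈ 0.977

0.977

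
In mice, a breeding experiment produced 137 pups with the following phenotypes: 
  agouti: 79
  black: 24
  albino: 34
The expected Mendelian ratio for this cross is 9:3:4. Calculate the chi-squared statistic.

0.161

Total ratio parts = 16. Expected numbers out of 137:
  agouti: 137 × 9/16 = 77.0625
  black: 137 × 3/16 = 25.6875
  albino: 137 × 4/16 = 34.25
χ² = Σ (O − E)² / E
  agouti: (79 − 77.0625)² / 77.0625 = 0.0487
  black: (24 − 25.6875)² / 25.6875 = 0.1109
  albino: (34 − 34.25)² / 34.25 = 0.0018
χ² = 0.0487 + 0.1109 + 0.0018 = 0.1614 ≈ 0.161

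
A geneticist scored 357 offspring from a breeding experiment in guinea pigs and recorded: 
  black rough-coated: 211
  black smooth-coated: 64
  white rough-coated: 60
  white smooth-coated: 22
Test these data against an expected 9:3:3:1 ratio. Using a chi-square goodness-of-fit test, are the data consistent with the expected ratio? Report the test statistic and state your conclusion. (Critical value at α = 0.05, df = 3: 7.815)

1.369; consistent

The 9:3:3:1 ratio has 16 parts, so with N = 357 the expected counts are:
  black rough-coated: 357 × 9/16 = 200.8125
  black smooth-coated: 357 × 3/16 = 66.9375
  white rough-coated: 357 × 3/16 = 66.9375
  white smooth-coated: 357 × 1/16 = 22.3125
χ² = Σ (O − E)² / E
  black rough-coated: (211 − 200.8125)² / 200.8125 = 0.5168
  black smooth-coated: (64 − 66.9375)² / 66.9375 = 0.1289
  white rough-coated: (60 − 66.9375)² / 66.9375 = 0.7190
  white smooth-coated: (22 − 22.3125)² / 22.3125 = 0.0044
χ² = 0.5168 + 0.1289 + 0.7190 + 0.0044 = 1.3691 ≈ 1.369
Degrees of freedom = 4 − 1 = 3; critical value at α = 0.05 is 7.815.
Since 1.369 < 7.815, we fail to reject the null hypothesis — the data are consistent with the 9:3:3:1 ratio.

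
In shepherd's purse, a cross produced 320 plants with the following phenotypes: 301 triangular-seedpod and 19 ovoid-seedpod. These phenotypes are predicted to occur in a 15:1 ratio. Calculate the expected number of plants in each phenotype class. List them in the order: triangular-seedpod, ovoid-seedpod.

300, 20

The 15:1 ratio has 16 parts, so with N = 320 the expected counts are:
  triangular-seedpod: 320 × 15/16 = 300
  ovoid-seedpod: 320 × 1/16 = 20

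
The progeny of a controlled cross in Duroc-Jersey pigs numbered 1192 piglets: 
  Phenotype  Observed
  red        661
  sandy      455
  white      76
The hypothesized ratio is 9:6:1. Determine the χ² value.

0.308

The 9:6:1 ratio has 16 parts, so with N = 1192 the expected counts are:
  red: 1192 × 9/16 = 670.5
  sandy: 1192 × 6/16 = 447
  white: 1192 × 1/16 = 74.5
χ² = Σ (O − E)² / E
  red: (661 − 670.5)² / 670.5 = 0.1346
  sandy: (455 − 447)² / 447 = 0.1432
  white: (76 − 74.5)² / 74.5 = 0.0302
χ² = 0.1346 + 0.1432 + 0.0302 = 0.308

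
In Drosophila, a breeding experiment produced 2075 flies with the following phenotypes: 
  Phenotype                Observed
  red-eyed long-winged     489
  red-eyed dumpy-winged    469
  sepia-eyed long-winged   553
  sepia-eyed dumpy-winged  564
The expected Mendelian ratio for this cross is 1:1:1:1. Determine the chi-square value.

12.686

The 1:1:1:1 ratio has 4 parts, so with N = 2075 the expected counts are:
  red-eyed long-winged: 2075 × 1/4 = 518.75
  red-eyed dumpy-winged: 2075 × 1/4 = 518.75
  sepia-eyed long-winged: 2075 × 1/4 = 518.75
  sepia-eyed dumpy-winged: 2075 × 1/4 = 518.75
χ² = Σ (O − E)² / E
  red-eyed long-winged: (489 − 518.75)² / 518.75 = 1.7061
  red-eyed dumpy-winged: (469 − 518.75)² / 518.75 = 4.7712
  sepia-eyed long-winged: (553 − 518.75)² / 518.75 = 2.2613
  sepia-eyed dumpy-winged: (564 − 518.75)² / 518.75 = 3.9471
χ² = 1.7061 + 4.7712 + 2.2613 + 3.9471 = 12.6857 ≈ 12.686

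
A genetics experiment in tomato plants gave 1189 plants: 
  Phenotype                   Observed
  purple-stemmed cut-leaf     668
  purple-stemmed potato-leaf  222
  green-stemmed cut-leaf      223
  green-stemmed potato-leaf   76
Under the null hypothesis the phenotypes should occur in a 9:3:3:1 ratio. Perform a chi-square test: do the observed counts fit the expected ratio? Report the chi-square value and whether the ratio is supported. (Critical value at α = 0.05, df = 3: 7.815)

0.043; consistent

The 9:3:3:1 ratio has 16 parts, so with N = 1189 the expected counts are:
  purple-stemmed cut-leaf: 1189 × 9/16 = 668.8125
  purple-stemmed potato-leaf: 1189 × 3/16 = 222.9375
  green-stemmed cut-leaf: 1189 × 3/16 = 222.9375
  green-stemmed potato-leaf: 1189 × 1/16 = 74.3125
χ² = Σ (O − E)² / E
  purple-stemmed cut-leaf: (668 − 668.8125)² / 668.8125 = 0.0010
  purple-stemmed potato-leaf: (222 − 222.9375)² / 222.9375 = 0.0039
  green-stemmed cut-leaf: (223 − 222.9375)² / 222.9375 = 0.0000
  green-stemmed potato-leaf: (76 − 74.3125)² / 74.3125 = 0.0383
χ² = 0.0010 + 0.0039 + 0.0000 + 0.0383 = 0.0432 ≈ 0.043
Degrees of freedom = 4 − 1 = 3; critical value at α = 0.05 is 7.815.
Since 0.043 < 7.815, we fail to reject the null hypothesis — the data are consistent with the 9:3:3:1 ratio.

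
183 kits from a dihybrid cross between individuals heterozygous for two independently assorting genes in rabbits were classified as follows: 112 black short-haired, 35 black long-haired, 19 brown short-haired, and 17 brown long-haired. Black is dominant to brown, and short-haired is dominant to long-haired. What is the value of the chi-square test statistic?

A dihybrid F₂ with independent assortment and complete dominance at both loci gives a 9:3:3:1 phenotypic ratio.
Expected counts for N = 183 under a 9:3:3:1 ratio (total parts = 16):
  black short-haired: 183 × 9/16 = 102.9375
  black long-haired: 183 × 3/16 = 34.3125
  brown short-haired: 183 × 3/16 = 34.3125
  brown long-haired: 183 × 1/16 = 11.4375
χ² = Σ (O − E)² / E
  black short-haired: (112 − 102.9375)² / 102.9375 = 0.7979
  black long-haired: (35 − 34.3125)² / 34.3125 = 0.0138
  brown short-haired: (19 − 34.3125)² / 34.3125 = 6.8334
  brown long-haired: (17 − 11.4375)² / 11.4375 = 2.7053
χ² = 0.7979 + 0.0138 + 6.8334 + 2.7053 = 10.3504 ≈ 10.350

10.350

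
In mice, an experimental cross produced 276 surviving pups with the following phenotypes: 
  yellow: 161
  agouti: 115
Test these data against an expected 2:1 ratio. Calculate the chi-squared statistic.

The 2:1 ratio has 3 parts, so with N = 276 the expected counts are:
  yellow: 276 × 2/3 = 184
  agouti: 276 × 1/3 = 92
χ² = Σ (O − E)² / E
  yellow: (161 − 184)² / 184 = 2.8750
  agouti: (115 − 92)² / 92 = 5.7500
χ² = 2.8750 + 5.7500 = 8.625

8.625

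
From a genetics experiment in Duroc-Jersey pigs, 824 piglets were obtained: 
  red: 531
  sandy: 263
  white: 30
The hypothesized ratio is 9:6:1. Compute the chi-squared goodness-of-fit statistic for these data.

25.654

The 9:6:1 ratio has 16 parts, so with N = 824 the expected counts are:
  red: 824 × 9/16 = 463.5
  sandy: 824 × 6/16 = 309
  white: 824 × 1/16 = 51.5
χ² = Σ (O − E)² / E
  red: (531 − 463.5)² / 463.5 = 9.8301
  sandy: (263 − 309)² / 309 = 6.8479
  white: (30 − 51.5)² / 51.5 = 8.9757
χ² = 9.8301 + 6.8479 + 8.9757 = 25.6537 ≈ 25.654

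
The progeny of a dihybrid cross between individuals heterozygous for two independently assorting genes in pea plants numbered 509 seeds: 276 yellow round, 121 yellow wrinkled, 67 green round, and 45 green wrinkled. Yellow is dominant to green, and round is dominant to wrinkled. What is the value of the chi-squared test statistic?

21.158

A dihybrid F₂ with independent assortment and complete dominance at both loci gives a 9:3:3:1 phenotypic ratio.
Expected counts for N = 509 under a 9:3:3:1 ratio (total parts = 16):
  yellow round: 509 × 9/16 = 286.3125
  yellow wrinkled: 509 × 3/16 = 95.4375
  green round: 509 × 3/16 = 95.4375
  green wrinkled: 509 × 1/16 = 31.8125
χ² = Σ (O − E)² / E
  yellow round: (276 − 286.3125)² / 286.3125 = 0.3714
  yellow wrinkled: (121 − 95.4375)² / 95.4375 = 6.8468
  green round: (67 − 95.4375)² / 95.4375 = 8.4735
  green wrinkled: (45 − 31.8125)² / 31.8125 = 5.4667
χ² = 0.3714 + 6.8468 + 8.4735 + 5.4667 = 21.1584 ≈ 21.158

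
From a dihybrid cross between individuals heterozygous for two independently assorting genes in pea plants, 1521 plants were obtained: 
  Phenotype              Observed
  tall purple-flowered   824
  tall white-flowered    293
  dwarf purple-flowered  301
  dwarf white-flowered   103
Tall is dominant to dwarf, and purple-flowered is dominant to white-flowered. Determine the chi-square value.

2.918

A dihybrid F₂ with independent assortment and complete dominance at both loci gives a 9:3:3:1 phenotypic ratio.
The 9:3:3:1 ratio has 16 parts, so with N = 1521 the expected counts are:
  tall purple-flowered: 1521 × 9/16 = 855.5625
  tall white-flowered: 1521 × 3/16 = 285.1875
  dwarf purple-flowered: 1521 × 3/16 = 285.1875
  dwarf white-flowered: 1521 × 1/16 = 95.0625
χ² = Σ (O − E)² / E
  tall purple-flowered: (824 − 855.5625)² / 855.5625 = 1.1644
  tall white-flowered: (293 − 285.1875)² / 285.1875 = 0.2140
  dwarf purple-flowered: (301 − 285.1875)² / 285.1875 = 0.8767
  dwarf white-flowered: (103 − 95.0625)² / 95.0625 = 0.6628
χ² = 1.1644 + 0.2140 + 0.8767 + 0.6628 = 2.9179 ≈ 2.918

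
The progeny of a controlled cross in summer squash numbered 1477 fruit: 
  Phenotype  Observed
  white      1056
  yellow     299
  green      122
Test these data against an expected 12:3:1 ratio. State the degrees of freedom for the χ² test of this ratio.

A goodness-of-fit test with 3 phenotype classes has df = 3 − 1 = 2.

2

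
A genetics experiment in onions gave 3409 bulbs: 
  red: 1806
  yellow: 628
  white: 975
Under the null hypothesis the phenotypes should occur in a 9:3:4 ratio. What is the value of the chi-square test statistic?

The 9:3:4 ratio has 16 parts, so with N = 3409 the expected counts are:
  red: 3409 × 9/16 = 1917.5625
  yellow: 3409 × 3/16 = 639.1875
  white: 3409 × 4/16 = 852.25
χ² = Σ (O − E)² / E
  red: (1806 − 1917.5625)² / 1917.5625 = 6.4906
  yellow: (628 − 639.1875)² / 639.1875 = 0.1958
  white: (975 − 852.25)² / 852.25 = 17.6797
χ² = 6.4906 + 0.1958 + 17.6797 = 24.3661 ≈ 24.366

24.366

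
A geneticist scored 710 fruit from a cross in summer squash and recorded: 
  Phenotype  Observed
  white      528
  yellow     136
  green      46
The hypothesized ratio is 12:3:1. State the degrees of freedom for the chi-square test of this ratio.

2

A goodness-of-fit test with 3 phenotype classes has df = 3 − 1 = 2.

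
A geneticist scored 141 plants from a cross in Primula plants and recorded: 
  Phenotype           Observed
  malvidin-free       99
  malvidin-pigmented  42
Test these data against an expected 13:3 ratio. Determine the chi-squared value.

11.275

The 13:3 ratio has 16 parts, so with N = 141 the expected counts are:
  malvidin-free: 141 × 13/16 = 114.5625
  malvidin-pigmented: 141 × 3/16 = 26.4375
χ² = Σ (O − E)² / E
  malvidin-free: (99 − 114.5625)² / 114.5625 = 2.1141
  malvidin-pigmented: (42 − 26.4375)² / 26.4375 = 9.1609
χ² = 2.1141 + 9.1609 = 11.275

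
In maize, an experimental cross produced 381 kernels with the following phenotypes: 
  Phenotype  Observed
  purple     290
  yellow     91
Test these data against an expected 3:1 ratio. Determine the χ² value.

0.253

Expected counts for N = 381 under a 3:1 ratio (total parts = 4):
  purple: 381 × 3/4 = 285.75
  yellow: 381 × 1/4 = 95.25
χ² = Σ (O − E)² / E
  purple: (290 − 285.75)² / 285.75 = 0.0632
  yellow: (91 − 95.25)² / 95.25 = 0.1896
χ² = 0.0632 + 0.1896 = 0.2528 ≈ 0.253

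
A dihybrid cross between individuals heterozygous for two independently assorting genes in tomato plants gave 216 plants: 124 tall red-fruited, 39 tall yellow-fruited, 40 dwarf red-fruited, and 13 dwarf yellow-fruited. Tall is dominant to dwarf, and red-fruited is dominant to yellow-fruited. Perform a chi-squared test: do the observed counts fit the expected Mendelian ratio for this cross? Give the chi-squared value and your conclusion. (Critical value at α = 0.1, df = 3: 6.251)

A dihybrid F₂ with independent assortment and complete dominance at both loci gives a 9:3:3:1 phenotypic ratio.
Expected counts for N = 216 under a 9:3:3:1 ratio (total parts = 16):
  tall red-fruited: 216 × 9/16 = 121.5
  tall yellow-fruited: 216 × 3/16 = 40.5
  dwarf red-fruited: 216 × 3/16 = 40.5
  dwarf yellow-fruited: 216 × 1/16 = 13.5
χ² = Σ (O − E)² / E
  tall red-fruited: (124 − 121.5)² / 121.5 = 0.0514
  tall yellow-fruited: (39 − 40.5)² / 40.5 = 0.0556
  dwarf red-fruited: (40 − 40.5)² / 40.5 = 0.0062
  dwarf yellow-fruited: (13 − 13.5)² / 13.5 = 0.0185
χ² = 0.0514 + 0.0556 + 0.0062 + 0.0185 = 0.1317 ≈ 0.132
Degrees of freedom = 4 − 1 = 3; critical value at α = 0.1 is 6.251.
Since 0.132 < 6.251, we fail to reject the null hypothesis — the data are consistent with the 9:3:3:1 ratio.

0.132; consistent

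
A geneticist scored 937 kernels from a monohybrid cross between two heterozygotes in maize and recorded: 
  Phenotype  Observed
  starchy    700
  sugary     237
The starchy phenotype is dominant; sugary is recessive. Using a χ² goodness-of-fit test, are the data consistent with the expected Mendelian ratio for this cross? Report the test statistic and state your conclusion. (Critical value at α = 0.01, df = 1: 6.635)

For a monohybrid cross between heterozygotes with complete dominance, the expected phenotypic ratio is 3:1.
Under the 3:1 hypothesis (Σ ratio = 4, N = 937):
  starchy: 937 × 3/4 = 702.75
  sugary: 937 × 1/4 = 234.25
χ² = Σ (O − E)² / E
  starchy: (700 − 702.75)² / 702.75 = 0.0108
  sugary: (237 − 234.25)² / 234.25 = 0.0323
χ² = 0.0108 + 0.0323 = 0.0431 ≈ 0.043
Degrees of freedom = 2 − 1 = 1; critical value at α = 0.01 is 6.635.
Since 0.043 < 6.635, we fail to reject the null hypothesis — the data are consistent with the 3:1 ratio.

0.043; consistent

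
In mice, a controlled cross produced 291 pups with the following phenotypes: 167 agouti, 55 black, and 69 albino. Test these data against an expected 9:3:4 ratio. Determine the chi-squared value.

Under the 9:3:4 hypothesis (Σ ratio = 16, N = 291):
  agouti: 291 × 9/16 = 163.6875
  black: 291 × 3/16 = 54.5625
  albino: 291 × 4/16 = 72.75
χ² = Σ (O − E)² / E
  agouti: (167 − 163.6875)² / 163.6875 = 0.0670
  black: (55 − 54.5625)² / 54.5625 = 0.0035
  albino: (69 − 72.75)² / 72.75 = 0.1933
χ² = 0.0670 + 0.0035 + 0.1933 = 0.2638 ≈ 0.264

0.264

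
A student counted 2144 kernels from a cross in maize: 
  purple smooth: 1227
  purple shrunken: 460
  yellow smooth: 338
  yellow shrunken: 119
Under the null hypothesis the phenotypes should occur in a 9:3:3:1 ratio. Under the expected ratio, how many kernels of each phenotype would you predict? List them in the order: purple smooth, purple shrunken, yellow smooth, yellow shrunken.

1206, 402, 402, 134

Expected counts for N = 2144 under a 9:3:3:1 ratio (total parts = 16):
  purple smooth: 2144 × 9/16 = 1206
  purple shrunken: 2144 × 3/16 = 402
  yellow smooth: 2144 × 3/16 = 402
  yellow shrunken: 2144 × 1/16 = 134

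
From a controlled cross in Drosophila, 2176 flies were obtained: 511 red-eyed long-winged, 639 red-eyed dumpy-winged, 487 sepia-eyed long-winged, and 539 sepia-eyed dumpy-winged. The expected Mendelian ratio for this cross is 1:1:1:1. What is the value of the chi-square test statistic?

Under the 1:1:1:1 hypothesis (Σ ratio = 4, N = 2176):
  red-eyed long-winged: 2176 × 1/4 = 544
  red-eyed dumpy-winged: 2176 × 1/4 = 544
  sepia-eyed long-winged: 2176 × 1/4 = 544
  sepia-eyed dumpy-winged: 2176 × 1/4 = 544
χ² = Σ (O − E)² / E
  red-eyed long-winged: (511 − 544)² / 544 = 2.0018
  red-eyed dumpy-winged: (639 − 544)² / 544 = 16.5901
  sepia-eyed long-winged: (487 − 544)² / 544 = 5.9724
  sepia-eyed dumpy-winged: (539 − 544)² / 544 = 0.0460
χ² = 2.0018 + 16.5901 + 5.9724 + 0.0460 = 24.6103 ≈ 24.610

24.610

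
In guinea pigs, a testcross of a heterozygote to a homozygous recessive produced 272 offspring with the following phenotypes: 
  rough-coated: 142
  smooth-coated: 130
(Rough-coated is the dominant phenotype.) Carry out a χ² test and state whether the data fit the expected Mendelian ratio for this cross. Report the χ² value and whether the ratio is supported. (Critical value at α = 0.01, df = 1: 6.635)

A testcross of a heterozygote (Aa × aa) gives a 1:1 phenotypic ratio.
Total ratio parts = 2. Expected numbers out of 272:
  rough-coated: 272 × 1/2 = 136
  smooth-coated: 272 × 1/2 = 136
χ² = Σ (O − E)² / E
  rough-coated: (142 − 136)² / 136 = 0.2647
  smooth-coated: (130 − 136)² / 136 = 0.2647
χ² = 0.2647 + 0.2647 = 0.5294 ≈ 0.529
Degrees of freedom = 2 − 1 = 1; critical value at α = 0.01 is 6.635.
Since 0.529 < 6.635, we fail to reject the null hypothesis — the data are consistent with the 1:1 ratio.

0.529; consistent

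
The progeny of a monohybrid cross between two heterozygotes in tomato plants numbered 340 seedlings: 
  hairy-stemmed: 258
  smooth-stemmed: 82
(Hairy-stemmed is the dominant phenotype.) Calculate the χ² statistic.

For a monohybrid cross between heterozygotes with complete dominance, the expected phenotypic ratio is 3:1.
Total ratio parts = 4. Expected numbers out of 340:
  hairy-stemmed: 340 × 3/4 = 255
  smooth-stemmed: 340 × 1/4 = 85
χ² = Σ (O − E)² / E
  hairy-stemmed: (258 − 255)² / 255 = 0.0353
  smooth-stemmed: (82 − 85)² / 85 = 0.1059
χ² = 0.0353 + 0.1059 = 0.1412 ≈ 0.141

0.141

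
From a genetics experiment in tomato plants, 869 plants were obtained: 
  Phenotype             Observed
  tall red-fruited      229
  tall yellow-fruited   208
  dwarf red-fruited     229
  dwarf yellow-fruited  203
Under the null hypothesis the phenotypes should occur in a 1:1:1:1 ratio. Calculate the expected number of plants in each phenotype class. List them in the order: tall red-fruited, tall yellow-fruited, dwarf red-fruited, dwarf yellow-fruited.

217.25, 217.25, 217.25, 217.25

Under the 1:1:1:1 hypothesis (Σ ratio = 4, N = 869):
  tall red-fruited: 869 × 1/4 = 217.25
  tall yellow-fruited: 869 × 1/4 = 217.25
  dwarf red-fruited: 869 × 1/4 = 217.25
  dwarf yellow-fruited: 869 × 1/4 = 217.25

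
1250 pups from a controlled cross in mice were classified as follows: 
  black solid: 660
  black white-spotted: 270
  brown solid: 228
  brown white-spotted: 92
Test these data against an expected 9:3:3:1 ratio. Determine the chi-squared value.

Total ratio parts = 16. Expected numbers out of 1250:
  black solid: 1250 × 9/16 = 703.125
  black white-spotted: 1250 × 3/16 = 234.375
  brown solid: 1250 × 3/16 = 234.375
  brown white-spotted: 1250 × 1/16 = 78.125
χ² = Σ (O − E)² / E
  black solid: (660 − 703.125)² / 703.125 = 2.6450
  black white-spotted: (270 − 234.375)² / 234.375 = 5.4150
  brown solid: (228 − 234.375)² / 234.375 = 0.1734
  brown white-spotted: (92 − 78.125)² / 78.125 = 2.4642
χ² = 2.6450 + 5.4150 + 0.1734 + 2.4642 = 10.6976 ≈ 10.698

10.698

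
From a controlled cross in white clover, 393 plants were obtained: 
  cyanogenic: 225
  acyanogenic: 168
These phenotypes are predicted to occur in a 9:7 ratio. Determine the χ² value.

0.160

Expected counts for N = 393 under a 9:7 ratio (total parts = 16):
  cyanogenic: 393 × 9/16 = 221.0625
  acyanogenic: 393 × 7/16 = 171.9375
χ² = Σ (O − E)² / E
  cyanogenic: (225 − 221.0625)² / 221.0625 = 0.0701
  acyanogenic: (168 − 171.9375)² / 171.9375 = 0.0902
χ² = 0.0701 + 0.0902 = 0.1603 ≈ 0.160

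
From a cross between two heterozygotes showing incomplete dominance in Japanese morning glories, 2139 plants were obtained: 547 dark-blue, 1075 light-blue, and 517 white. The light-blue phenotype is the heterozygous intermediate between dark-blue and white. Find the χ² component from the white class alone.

0.589

With incomplete dominance, a heterozygote × heterozygote cross gives a 1:2:1 phenotypic ratio.
The 1:2:1 ratio has 4 parts, so with N = 2139 the expected counts are:
  dark-blue: 2139 × 1/4 = 534.75
  light-blue: 2139 × 2/4 = 1069.5
  white: 2139 × 1/4 = 534.75
Contribution of white: (517 − 534.75)² / 534.75 = 0.5892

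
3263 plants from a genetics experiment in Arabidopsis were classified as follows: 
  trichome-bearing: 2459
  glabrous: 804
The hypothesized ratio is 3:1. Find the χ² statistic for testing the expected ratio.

0.226

Expected counts for N = 3263 under a 3:1 ratio (total parts = 4):
  trichome-bearing: 3263 × 3/4 = 2447.25
  glabrous: 3263 × 1/4 = 815.75
χ² = Σ (O − E)² / E
  trichome-bearing: (2459 − 2447.25)² / 2447.25 = 0.0564
  glabrous: (804 − 815.75)² / 815.75 = 0.1692
χ² = 0.0564 + 0.1692 = 0.2256 ≈ 0.226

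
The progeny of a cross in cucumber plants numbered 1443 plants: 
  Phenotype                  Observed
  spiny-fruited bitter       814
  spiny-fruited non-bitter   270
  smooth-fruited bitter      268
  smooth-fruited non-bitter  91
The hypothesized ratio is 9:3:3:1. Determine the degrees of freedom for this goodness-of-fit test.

A goodness-of-fit test with 4 phenotype classes has df = 4 − 1 = 3.

3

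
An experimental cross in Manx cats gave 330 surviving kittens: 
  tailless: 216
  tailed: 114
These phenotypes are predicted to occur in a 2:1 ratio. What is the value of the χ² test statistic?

Under the 2:1 hypothesis (Σ ratio = 3, N = 330):
  tailless: 330 × 2/3 = 220
  tailed: 330 × 1/3 = 110
χ² = Σ (O − E)² / E
  tailless: (216 − 220)² / 220 = 0.0727
  tailed: (114 − 110)² / 110 = 0.1455
χ² = 0.0727 + 0.1455 = 0.2182 ≈ 0.218

0.218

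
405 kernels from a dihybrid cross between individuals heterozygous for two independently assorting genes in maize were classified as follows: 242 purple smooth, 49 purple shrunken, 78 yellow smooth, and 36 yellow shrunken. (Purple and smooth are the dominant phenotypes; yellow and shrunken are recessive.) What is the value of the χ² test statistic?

15.008

A dihybrid F₂ with independent assortment and complete dominance at both loci gives a 9:3:3:1 phenotypic ratio.
The 9:3:3:1 ratio has 16 parts, so with N = 405 the expected counts are:
  purple smooth: 405 × 9/16 = 227.8125
  purple shrunken: 405 × 3/16 = 75.9375
  yellow smooth: 405 × 3/16 = 75.9375
  yellow shrunken: 405 × 1/16 = 25.3125
χ² = Σ (O − E)² / E
  purple smooth: (242 − 227.8125)² / 227.8125 = 0.8836
  purple shrunken: (49 − 75.9375)² / 75.9375 = 9.5556
  yellow smooth: (78 − 75.9375)² / 75.9375 = 0.0560
  yellow shrunken: (36 − 25.3125)² / 25.3125 = 4.5125
χ² = 0.8836 + 9.5556 + 0.0560 + 4.5125 = 15.0077 ≈ 15.008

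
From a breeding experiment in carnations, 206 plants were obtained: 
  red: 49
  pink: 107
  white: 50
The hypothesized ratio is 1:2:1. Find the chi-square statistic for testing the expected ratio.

0.320

Total ratio parts = 4. Expected numbers out of 206:
  red: 206 × 1/4 = 51.5
  pink: 206 × 2/4 = 103
  white: 206 × 1/4 = 51.5
χ² = Σ (O − E)² / E
  red: (49 − 51.5)² / 51.5 = 0.1214
  pink: (107 − 103)² / 103 = 0.1553
  white: (50 − 51.5)² / 51.5 = 0.0437
χ² = 0.1214 + 0.1553 + 0.0437 = 0.3204 ≈ 0.320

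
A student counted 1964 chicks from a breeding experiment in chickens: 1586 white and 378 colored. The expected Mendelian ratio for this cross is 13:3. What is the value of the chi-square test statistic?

The 13:3 ratio has 16 parts, so with N = 1964 the expected counts are:
  white: 1964 × 13/16 = 1595.75
  colored: 1964 × 3/16 = 368.25
χ² = Σ (O − E)² / E
  white: (1586 − 1595.75)² / 1595.75 = 0.0596
  colored: (378 − 368.25)² / 368.25 = 0.2581
χ² = 0.0596 + 0.2581 = 0.3177 ≈ 0.318

0.318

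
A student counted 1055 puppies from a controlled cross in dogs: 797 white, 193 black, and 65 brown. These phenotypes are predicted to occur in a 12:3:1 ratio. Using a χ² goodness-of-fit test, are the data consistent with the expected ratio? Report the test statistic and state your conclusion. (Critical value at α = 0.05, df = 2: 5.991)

Expected counts for N = 1055 under a 12:3:1 ratio (total parts = 16):
  white: 1055 × 12/16 = 791.25
  black: 1055 × 3/16 = 197.8125
  brown: 1055 × 1/16 = 65.9375
χ² = Σ (O − E)² / E
  white: (797 − 791.25)² / 791.25 = 0.0418
  black: (193 − 197.8125)² / 197.8125 = 0.1171
  brown: (65 − 65.9375)² / 65.9375 = 0.0133
χ² = 0.0418 + 0.1171 + 0.0133 = 0.1722 ≈ 0.172
Degrees of freedom = 3 − 1 = 2; critical value at α = 0.05 is 5.991.
Since 0.172 < 5.991, we fail to reject the null hypothesis — the data are consistent with the 12:3:1 ratio.

0.172; consistent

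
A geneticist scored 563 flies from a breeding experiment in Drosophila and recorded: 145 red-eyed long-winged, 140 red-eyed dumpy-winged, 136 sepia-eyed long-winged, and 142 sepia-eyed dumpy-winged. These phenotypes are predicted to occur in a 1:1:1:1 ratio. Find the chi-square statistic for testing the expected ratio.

0.304

Under the 1:1:1:1 hypothesis (Σ ratio = 4, N = 563):
  red-eyed long-winged: 563 × 1/4 = 140.75
  red-eyed dumpy-winged: 563 × 1/4 = 140.75
  sepia-eyed long-winged: 563 × 1/4 = 140.75
  sepia-eyed dumpy-winged: 563 × 1/4 = 140.75
χ² = Σ (O − E)² / E
  red-eyed long-winged: (145 − 140.75)² / 140.75 = 0.1283
  red-eyed dumpy-winged: (140 − 140.75)² / 140.75 = 0.0040
  sepia-eyed long-winged: (136 − 140.75)² / 140.75 = 0.1603
  sepia-eyed dumpy-winged: (142 − 140.75)² / 140.75 = 0.0111
χ² = 0.1283 + 0.0040 + 0.1603 + 0.0111 = 0.3037 ≈ 0.304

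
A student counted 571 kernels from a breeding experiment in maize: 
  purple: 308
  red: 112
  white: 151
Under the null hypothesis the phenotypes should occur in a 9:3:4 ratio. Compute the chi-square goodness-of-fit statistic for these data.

1.246

The 9:3:4 ratio has 16 parts, so with N = 571 the expected counts are:
  purple: 571 × 9/16 = 321.1875
  red: 571 × 3/16 = 107.0625
  white: 571 × 4/16 = 142.75
χ² = Σ (O − E)² / E
  purple: (308 − 321.1875)² / 321.1875 = 0.5415
  red: (112 − 107.0625)² / 107.0625 = 0.2277
  white: (151 − 142.75)² / 142.75 = 0.4768
χ² = 0.5415 + 0.2277 + 0.4768 = 1.246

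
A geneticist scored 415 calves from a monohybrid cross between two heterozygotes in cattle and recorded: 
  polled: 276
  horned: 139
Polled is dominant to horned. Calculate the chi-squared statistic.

15.969

For a monohybrid cross between heterozygotes with complete dominance, the expected phenotypic ratio is 3:1.
Total ratio parts = 4. Expected numbers out of 415:
  polled: 415 × 3/4 = 311.25
  horned: 415 × 1/4 = 103.75
χ² = Σ (O − E)² / E
  polled: (276 − 311.25)² / 311.25 = 3.9922
  horned: (139 − 103.75)² / 103.75 = 11.9765
χ² = 3.9922 + 11.9765 = 15.9687 ≈ 15.969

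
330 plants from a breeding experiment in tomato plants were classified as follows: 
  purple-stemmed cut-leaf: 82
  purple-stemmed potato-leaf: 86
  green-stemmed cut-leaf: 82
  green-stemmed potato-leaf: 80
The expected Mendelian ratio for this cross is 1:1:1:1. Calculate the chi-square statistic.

The 1:1:1:1 ratio has 4 parts, so with N = 330 the expected counts are:
  purple-stemmed cut-leaf: 330 × 1/4 = 82.5
  purple-stemmed potato-leaf: 330 × 1/4 = 82.5
  green-stemmed cut-leaf: 330 × 1/4 = 82.5
  green-stemmed potato-leaf: 330 × 1/4 = 82.5
χ² = Σ (O − E)² / E
  purple-stemmed cut-leaf: (82 − 82.5)² / 82.5 = 0.0030
  purple-stemmed potato-leaf: (86 − 82.5)² / 82.5 = 0.1485
  green-stemmed cut-leaf: (82 − 82.5)² / 82.5 = 0.0030
  green-stemmed potato-leaf: (80 − 82.5)² / 82.5 = 0.0758
χ² = 0.0030 + 0.1485 + 0.0030 + 0.0758 = 0.2303 ≈ 0.230

0.230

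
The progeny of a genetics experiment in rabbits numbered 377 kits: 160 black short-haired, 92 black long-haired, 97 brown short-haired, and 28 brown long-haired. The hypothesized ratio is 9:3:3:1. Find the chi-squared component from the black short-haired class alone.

12.782

Total ratio parts = 16. Expected numbers out of 377:
  black short-haired: 377 × 9/16 = 212.0625
  black long-haired: 377 × 3/16 = 70.6875
  brown short-haired: 377 × 3/16 = 70.6875
  brown long-haired: 377 × 1/16 = 23.5625
Contribution of black short-haired: (160 − 212.0625)² / 212.0625 = 12.7816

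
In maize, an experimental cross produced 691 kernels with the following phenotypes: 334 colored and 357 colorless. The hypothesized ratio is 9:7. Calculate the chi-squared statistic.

The 9:7 ratio has 16 parts, so with N = 691 the expected counts are:
  colored: 691 × 9/16 = 388.6875
  colorless: 691 × 7/16 = 302.3125
χ² = Σ (O − E)² / E
  colored: (334 − 388.6875)² / 388.6875 = 7.6944
  colorless: (357 − 302.3125)² / 302.3125 = 9.8928
χ² = 7.6944 + 9.8928 = 17.5872 ≈ 17.587

17.587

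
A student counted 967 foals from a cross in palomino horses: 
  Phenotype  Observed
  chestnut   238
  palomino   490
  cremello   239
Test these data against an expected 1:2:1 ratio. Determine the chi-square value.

Total ratio parts = 4. Expected numbers out of 967:
  chestnut: 967 × 1/4 = 241.75
  palomino: 967 × 2/4 = 483.5
  cremello: 967 × 1/4 = 241.75
χ² = Σ (O − E)² / E
  chestnut: (238 − 241.75)² / 241.75 = 0.0582
  palomino: (490 − 483.5)² / 483.5 = 0.0874
  cremello: (239 − 241.75)² / 241.75 = 0.0313
χ² = 0.0582 + 0.0874 + 0.0313 = 0.1769 ≈ 0.177

0.177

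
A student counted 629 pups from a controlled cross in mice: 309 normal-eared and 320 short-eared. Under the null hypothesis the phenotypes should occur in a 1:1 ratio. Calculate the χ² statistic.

Under the 1:1 hypothesis (Σ ratio = 2, N = 629):
  normal-eared: 629 × 1/2 = 314.5
  short-eared: 629 × 1/2 = 314.5
χ² = Σ (O − E)² / E
  normal-eared: (309 − 314.5)² / 314.5 = 0.0962
  short-eared: (320 − 314.5)² / 314.5 = 0.0962
χ² = 0.0962 + 0.0962 = 0.1924 ≈ 0.192

0.192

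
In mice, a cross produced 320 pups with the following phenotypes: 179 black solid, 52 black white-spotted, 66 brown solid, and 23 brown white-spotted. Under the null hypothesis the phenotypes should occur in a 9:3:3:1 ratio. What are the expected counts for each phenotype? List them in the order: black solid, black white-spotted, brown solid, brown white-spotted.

Expected counts for N = 320 under a 9:3:3:1 ratio (total parts = 16):
  black solid: 320 × 9/16 = 180
  black white-spotted: 320 × 3/16 = 60
  brown solid: 320 × 3/16 = 60
  brown white-spotted: 320 × 1/16 = 20

180, 60, 60, 20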